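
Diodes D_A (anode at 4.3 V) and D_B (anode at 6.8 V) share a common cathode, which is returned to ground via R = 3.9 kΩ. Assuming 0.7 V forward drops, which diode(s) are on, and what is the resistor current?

Assume both conduct. Then node N would need to be at both 4.3−0.7 = 3.6 V and 6.8−0.7 = 6.1 V, which is impossible.
Assume only D_B conducts: V_N = 6.8 − 0.7 = 6.1 V, so I_R = 6.1/3.9 = 1.56 mA.
Check D_A: its anode-to-cathode voltage is 4.3 − 6.1 = -1.8 V < 0.7 V, so it is off. The assumption is consistent.

Only D_B conducts; I_R ≈ 1.6 mA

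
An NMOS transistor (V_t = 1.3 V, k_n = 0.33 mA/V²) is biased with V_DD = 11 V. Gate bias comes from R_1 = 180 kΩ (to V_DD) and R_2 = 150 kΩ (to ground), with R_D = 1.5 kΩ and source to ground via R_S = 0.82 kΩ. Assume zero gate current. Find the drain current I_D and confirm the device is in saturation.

V_G = V_DD·R_2/(R_1+R_2) = 11×150/330 = 5 V.
Assume saturation: I_D = (k_n/2)(V_GS − V_t)² with V_GS = V_G − I_D·R_S = 5 − 0.82·I_D.
Substituting gives 0.111·I_D² − 2·I_D + 2.26 = 0, with roots I_D = 1.21 or 16.8 mA.
The root I_D = 16.8 mA gives V_GS = -8.8 V ≤ V_t, so take I_D = 1.21 mA.
Then V_GS = 4.01 V and V_DS = V_DD − I_D(R_D+R_S) = 11 − 1.21×2.32 = 8.19 V.
Saturation requires V_DS ≥ V_GS − V_t = 2.71 V; 8.19 ≥ 2.71 ✓.

I_D ≈ 1.2 mA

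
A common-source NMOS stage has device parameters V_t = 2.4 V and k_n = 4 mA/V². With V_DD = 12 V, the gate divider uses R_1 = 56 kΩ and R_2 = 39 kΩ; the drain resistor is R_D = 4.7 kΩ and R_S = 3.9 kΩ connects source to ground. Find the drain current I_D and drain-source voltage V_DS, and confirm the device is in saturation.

I_D ≈ 0.52 mA, V_DS ≈ 7.6 V

V_G = V_DD·R_2/(R_1+R_2) = 12×39/95 = 4.93 V.
Assume saturation: I_D = (k_n/2)(V_GS − V_t)² with V_GS = V_G − I_D·R_S = 4.93 − 3.9·I_D.
Substituting gives 30.4·I_D² − 40.4·I_D + 12.8 = 0, with roots I_D = 0.517 or 0.811 mA.
The root I_D = 0.811 mA gives V_GS = 1.76 V ≤ V_t, so take I_D = 0.517 mA.
Then V_GS = 2.91 V and V_DS = V_DD − I_D(R_D+R_S) = 12 − 0.517×8.6 = 7.55 V.
Saturation requires V_DS ≥ V_GS − V_t = 0.509 V; 7.55 ≥ 0.509 ✓.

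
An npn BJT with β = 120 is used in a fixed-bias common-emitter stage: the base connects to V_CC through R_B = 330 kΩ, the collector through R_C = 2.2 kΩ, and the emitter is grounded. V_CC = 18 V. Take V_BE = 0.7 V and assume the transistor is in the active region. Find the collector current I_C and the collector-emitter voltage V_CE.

Base loop: V_CC = I_B·R_B + V_BE, so I_B = (18 − 0.7)/330 kΩ = 0.0524 mA.
In the active region I_C = β·I_B = 120 × 0.0524 = 6.29 mA.
Collector loop: V_CE = V_CC − I_C·R_C = 18 − 6.29×2.2 = 4.16 V.
Since V_CE = 4.16 V > V_CE(sat) ≈ 0.2 V, the transistor is in the active region as assumed.

I_C ≈ 6.3 mA, V_CE ≈ 4.2 V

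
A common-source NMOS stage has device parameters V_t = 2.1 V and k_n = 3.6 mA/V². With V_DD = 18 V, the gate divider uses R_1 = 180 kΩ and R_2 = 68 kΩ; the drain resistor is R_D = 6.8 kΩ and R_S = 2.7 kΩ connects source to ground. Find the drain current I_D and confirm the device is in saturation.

V_G = V_DD·R_2/(R_1+R_2) = 18×68/248 = 4.94 V.
Assume saturation: I_D = (k_n/2)(V_GS − V_t)² with V_GS = V_G − I_D·R_S = 4.94 − 2.7·I_D.
Substituting gives 13.1·I_D² − 28.6·I_D + 14.5 = 0, with roots I_D = 0.803 or 1.37 mA.
The root I_D = 1.37 mA gives V_GS = 1.23 V ≤ V_t, so take I_D = 0.803 mA.
Then V_GS = 2.77 V and V_DS = V_DD − I_D(R_D+R_S) = 18 − 0.803×9.5 = 10.4 V.
Saturation requires V_DS ≥ V_GS − V_t = 0.668 V; 10.4 ≥ 0.668 ✓.

I_D ≈ 0.8 mA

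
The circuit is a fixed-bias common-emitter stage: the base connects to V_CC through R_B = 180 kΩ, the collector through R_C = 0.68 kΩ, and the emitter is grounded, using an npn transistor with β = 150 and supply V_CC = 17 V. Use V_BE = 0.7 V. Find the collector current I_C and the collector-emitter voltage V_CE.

Base loop: V_CC = I_B·R_B + V_BE, so I_B = (17 − 0.7)/180 kΩ = 0.0906 mA.
In the active region I_C = β·I_B = 150 × 0.0906 = 13.6 mA.
Collector loop: V_CE = V_CC − I_C·R_C = 17 − 13.6×0.68 = 7.76 V.
Since V_CE = 7.76 V > V_CE(sat) ≈ 0.2 V, the transistor is in the active region as assumed.

I_C ≈ 14 mA, V_CE ≈ 7.8 V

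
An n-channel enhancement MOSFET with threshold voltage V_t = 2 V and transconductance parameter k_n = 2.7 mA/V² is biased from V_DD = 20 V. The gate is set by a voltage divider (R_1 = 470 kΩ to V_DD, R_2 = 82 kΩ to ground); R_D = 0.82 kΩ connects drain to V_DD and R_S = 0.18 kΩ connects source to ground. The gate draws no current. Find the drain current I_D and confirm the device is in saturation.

I_D ≈ 0.89 mA

V_G = V_DD·R_2/(R_1+R_2) = 20×82/552 = 2.97 V.
Assume saturation: I_D = (k_n/2)(V_GS − V_t)² with V_GS = V_G − I_D·R_S = 2.97 − 0.18·I_D.
Substituting gives 0.0437·I_D² − 1.47·I_D + 1.27 = 0, with roots I_D = 0.888 or 32.8 mA.
The root I_D = 32.8 mA gives V_GS = -2.93 V ≤ V_t, so take I_D = 0.888 mA.
Then V_GS = 2.81 V and V_DS = V_DD − I_D(R_D+R_S) = 20 − 0.888×1 = 19.1 V.
Saturation requires V_DS ≥ V_GS − V_t = 0.811 V; 19.1 ≥ 0.811 ✓.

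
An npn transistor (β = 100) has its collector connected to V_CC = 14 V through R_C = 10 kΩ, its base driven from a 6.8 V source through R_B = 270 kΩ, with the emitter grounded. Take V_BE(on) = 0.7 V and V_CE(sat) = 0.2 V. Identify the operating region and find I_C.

saturation; I_C ≈ 1.4 mA

Assume active: I_B = (6.8 − 0.7)/270 = 0.0226 mA, giving I_C = β·I_B = 2.26 mA.
But then V_CE = 14 − 2.26×10 = -8.59 V < V_CE(sat) = 0.2 V — impossible in the active region.
So the transistor is saturated. With V_CE = 0.2 V, I_C = (V_CC − 0.2)/R_C = 13.8/10 = 1.38 mA.
Check: β·I_B = 2.26 mA > I_C = 1.38 mA, confirming saturation.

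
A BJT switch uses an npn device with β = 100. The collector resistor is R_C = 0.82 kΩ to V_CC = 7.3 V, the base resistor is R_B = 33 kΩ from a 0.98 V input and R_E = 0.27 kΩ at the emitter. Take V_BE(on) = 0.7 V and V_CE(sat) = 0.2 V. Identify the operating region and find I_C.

Assume active. Base-emitter loop: I_B = (V_BB − V_BE)/(R_B + (β+1)R_E) = (0.98 − 0.7)/(33 + 101×0.27) = 0.00465 mA.
I_C = β·I_B = 100×0.00465 = 0.465 mA.
V_CE = V_CC − I_C·R_C − I_E·R_E = 7.3 − 0.465×0.82 − 0.469×0.27 = 6.79 V > V_CE(sat), so the active-region assumption holds.

active; I_C ≈ 0.46 mA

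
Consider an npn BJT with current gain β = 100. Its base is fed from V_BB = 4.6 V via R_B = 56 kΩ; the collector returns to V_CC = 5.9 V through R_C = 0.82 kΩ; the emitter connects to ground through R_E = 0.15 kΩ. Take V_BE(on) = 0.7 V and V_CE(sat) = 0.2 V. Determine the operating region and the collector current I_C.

active; I_C ≈ 5.5 mA

Assume active. Base-emitter loop: I_B = (V_BB − V_BE)/(R_B + (β+1)R_E) = (4.6 − 0.7)/(56 + 101×0.15) = 0.0548 mA.
I_C = β·I_B = 100×0.0548 = 5.48 mA.
V_CE = V_CC − I_C·R_C − I_E·R_E = 5.9 − 5.48×0.82 − 5.54×0.15 = 0.575 V > V_CE(sat), so the active-region assumption holds.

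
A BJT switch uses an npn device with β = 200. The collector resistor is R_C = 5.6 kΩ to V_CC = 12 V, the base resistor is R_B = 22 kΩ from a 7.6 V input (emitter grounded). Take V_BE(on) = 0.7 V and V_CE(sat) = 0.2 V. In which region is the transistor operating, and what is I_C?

Assume active: I_B = (7.6 − 0.7)/22 = 0.314 mA, giving I_C = β·I_B = 62.7 mA.
But then V_CE = 12 − 62.7×5.6 = -339 V < V_CE(sat) = 0.2 V — impossible in the active region.
So the transistor is saturated. With V_CE = 0.2 V, I_C = (V_CC − 0.2)/R_C = 11.8/5.6 = 2.11 mA.
Check: β·I_B = 62.7 mA > I_C = 2.11 mA, confirming saturation.

saturation; I_C ≈ 2.1 mA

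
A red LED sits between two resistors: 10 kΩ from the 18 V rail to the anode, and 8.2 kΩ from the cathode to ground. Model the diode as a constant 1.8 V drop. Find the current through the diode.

I ≈ 0.89 mA

The two resistors are in series with the diode, so KVL gives 18 = I·10 + 1.8 + I·8.2.
I = (18 − 1.8) / (10 + 8.2) kΩ = 16.2 / 18.2 = 0.89 mA.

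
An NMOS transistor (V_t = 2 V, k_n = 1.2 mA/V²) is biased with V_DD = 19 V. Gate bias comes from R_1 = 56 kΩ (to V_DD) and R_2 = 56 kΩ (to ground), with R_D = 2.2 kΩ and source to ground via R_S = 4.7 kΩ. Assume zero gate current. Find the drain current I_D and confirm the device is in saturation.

V_G = V_DD·R_2/(R_1+R_2) = 19×56/112 = 9.5 V.
Assume saturation: I_D = (k_n/2)(V_GS − V_t)² with V_GS = V_G − I_D·R_S = 9.5 − 4.7·I_D.
Substituting gives 13.3·I_D² − 43.3·I_D + 33.8 = 0, with roots I_D = 1.28 or 1.98 mA.
The root I_D = 1.98 mA gives V_GS = 0.182 V ≤ V_t, so take I_D = 1.28 mA.
Then V_GS = 3.46 V and V_DS = V_DD − I_D(R_D+R_S) = 19 − 1.28×6.9 = 10.1 V.
Saturation requires V_DS ≥ V_GS − V_t = 1.46 V; 10.1 ≥ 1.46 ✓.

I_D ≈ 1.3 mA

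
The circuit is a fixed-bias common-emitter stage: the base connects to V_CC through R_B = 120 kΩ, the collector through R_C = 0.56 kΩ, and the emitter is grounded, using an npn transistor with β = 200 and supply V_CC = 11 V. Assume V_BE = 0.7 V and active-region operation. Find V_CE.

Base loop: V_CC = I_B·R_B + V_BE, so I_B = (11 − 0.7)/120 kΩ = 0.0858 mA.
In the active region I_C = β·I_B = 200 × 0.0858 = 17.2 mA.
Collector loop: V_CE = V_CC − I_C·R_C = 11 − 17.2×0.56 = 1.39 V.
Since V_CE = 1.39 V > V_CE(sat) ≈ 0.2 V, the transistor is in the active region as assumed.

V_CE ≈ 1.4 V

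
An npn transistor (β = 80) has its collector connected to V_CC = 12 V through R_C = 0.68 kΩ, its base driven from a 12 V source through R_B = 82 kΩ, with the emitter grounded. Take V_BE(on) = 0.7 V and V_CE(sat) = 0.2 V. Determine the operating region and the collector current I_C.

Assume active. Base-emitter loop: I_B = (V_BB − V_BE)/R_B = (12 − 0.7)/82 = 0.138 mA.
I_C = β·I_B = 80×0.138 = 11 mA.
V_CE = V_CC − I_C·R_C = 12 − 11×0.68 = 4.5 V > V_CE(sat), so the active-region assumption holds.

active; I_C ≈ 11 mA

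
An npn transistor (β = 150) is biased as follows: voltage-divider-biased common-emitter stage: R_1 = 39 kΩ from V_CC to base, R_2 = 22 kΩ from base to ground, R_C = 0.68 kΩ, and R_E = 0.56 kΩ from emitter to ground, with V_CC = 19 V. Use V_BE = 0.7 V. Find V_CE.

Thevenize the base divider: V_Th = V_CC·R_2/(R_1+R_2) = 19×22/61 = 6.85 V, R_Th = R_1‖R_2 = 14.1 kΩ.
Base-emitter loop: V_Th = I_B·R_Th + V_BE + (β+1)I_B·R_E, so I_B = (6.85 − 0.7) / (14.1 + 151×0.56) = 0.0624 mA.
I_C = β·I_B = 150×0.0624 = 9.36 mA, and I_E = (β+1)I_B = 9.42 mA.
V_CE = V_CC − I_C·R_C − I_E·R_E = 19 − 9.36×0.68 − 9.42×0.56 = 7.36 V.
V_CE = 7.36 V > 0.2 V confirms active-region operation.

V_CE ≈ 7.4 V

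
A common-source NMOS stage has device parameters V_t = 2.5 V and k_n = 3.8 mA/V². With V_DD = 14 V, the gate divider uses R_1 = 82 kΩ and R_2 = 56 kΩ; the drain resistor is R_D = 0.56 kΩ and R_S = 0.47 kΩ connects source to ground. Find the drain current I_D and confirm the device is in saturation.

V_G = V_DD·R_2/(R_1+R_2) = 14×56/138 = 5.68 V.
Assume saturation: I_D = (k_n/2)(V_GS − V_t)² with V_GS = V_G − I_D·R_S = 5.68 − 0.47·I_D.
Substituting gives 0.42·I_D² − 6.68·I_D + 19.2 = 0, with roots I_D = 3.77 or 12.1 mA.
The root I_D = 12.1 mA gives V_GS = -0.0286 V ≤ V_t, so take I_D = 3.77 mA.
Then V_GS = 3.91 V and V_DS = V_DD − I_D(R_D+R_S) = 14 − 3.77×1.03 = 10.1 V.
Saturation requires V_DS ≥ V_GS − V_t = 1.41 V; 10.1 ≥ 1.41 ✓.

I_D ≈ 3.8 mA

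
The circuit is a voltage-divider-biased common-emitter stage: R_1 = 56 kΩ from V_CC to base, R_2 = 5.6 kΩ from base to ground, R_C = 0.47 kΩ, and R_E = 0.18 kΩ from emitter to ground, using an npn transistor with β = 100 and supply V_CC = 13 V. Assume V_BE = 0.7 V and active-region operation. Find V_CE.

V_CE ≈ 12 V

Thevenize the base divider: V_Th = V_CC·R_2/(R_1+R_2) = 13×5.6/61.6 = 1.18 V, R_Th = R_1‖R_2 = 5.09 kΩ.
Base-emitter loop: V_Th = I_B·R_Th + V_BE + (β+1)I_B·R_E, so I_B = (1.18 − 0.7) / (5.09 + 101×0.18) = 0.0207 mA.
I_C = β·I_B = 100×0.0207 = 2.07 mA, and I_E = (β+1)I_B = 2.09 mA.
V_CE = V_CC − I_C·R_C − I_E·R_E = 13 − 2.07×0.47 − 2.09×0.18 = 11.7 V.
V_CE = 11.7 V > 0.2 V confirms active-region operation.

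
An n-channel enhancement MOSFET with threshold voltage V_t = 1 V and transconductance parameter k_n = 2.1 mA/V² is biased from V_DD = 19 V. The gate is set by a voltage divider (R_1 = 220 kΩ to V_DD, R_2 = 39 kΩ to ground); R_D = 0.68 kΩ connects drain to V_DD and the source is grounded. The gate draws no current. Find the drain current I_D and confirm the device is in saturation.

I_D ≈ 3.6 mA

V_G = V_DD·R_2/(R_1+R_2) = 19×39/259 = 2.86 V. With the source grounded, V_GS = V_G = 2.86 V.
Assume saturation: I_D = (k_n/2)(V_GS − V_t)² = (2.1/2)×(2.86 − 1)² = 1.05×1.86² = 3.64 mA.
V_DS = V_DD − I_D·R_D = 19 − 3.64×0.68 = 16.5 V.
Saturation requires V_DS ≥ V_GS − V_t = 1.86 V; 16.5 ≥ 1.86 ✓.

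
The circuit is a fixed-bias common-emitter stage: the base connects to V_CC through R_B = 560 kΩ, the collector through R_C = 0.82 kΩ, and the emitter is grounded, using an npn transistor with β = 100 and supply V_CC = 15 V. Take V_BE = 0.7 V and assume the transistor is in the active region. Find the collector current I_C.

Base loop: V_CC = I_B·R_B + V_BE, so I_B = (15 − 0.7)/560 kΩ = 0.0255 mA.
In the active region I_C = β·I_B = 100 × 0.0255 = 2.55 mA.
Collector loop: V_CE = V_CC − I_C·R_C = 15 − 2.55×0.82 = 12.9 V.
Since V_CE = 12.9 V > V_CE(sat) ≈ 0.2 V, the transistor is in the active region as assumed.

I_C ≈ 2.6 mA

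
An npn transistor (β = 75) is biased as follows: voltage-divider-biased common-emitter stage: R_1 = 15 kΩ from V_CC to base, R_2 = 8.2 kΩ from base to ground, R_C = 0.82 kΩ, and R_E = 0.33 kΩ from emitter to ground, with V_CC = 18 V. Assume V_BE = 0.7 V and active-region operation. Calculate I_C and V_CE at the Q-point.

Thevenize the base divider: V_Th = V_CC·R_2/(R_1+R_2) = 18×8.2/23.2 = 6.36 V, R_Th = R_1‖R_2 = 5.3 kΩ.
Base-emitter loop: V_Th = I_B·R_Th + V_BE + (β+1)I_B·R_E, so I_B = (6.36 − 0.7) / (5.3 + 76×0.33) = 0.186 mA.
I_C = β·I_B = 75×0.186 = 14 mA, and I_E = (β+1)I_B = 14.2 mA.
V_CE = V_CC − I_C·R_C − I_E·R_E = 18 − 14×0.82 − 14.2×0.33 = 1.86 V.
V_CE = 1.86 V > 0.2 V confirms active-region operation.

I_C ≈ 14 mA, V_CE ≈ 1.9 V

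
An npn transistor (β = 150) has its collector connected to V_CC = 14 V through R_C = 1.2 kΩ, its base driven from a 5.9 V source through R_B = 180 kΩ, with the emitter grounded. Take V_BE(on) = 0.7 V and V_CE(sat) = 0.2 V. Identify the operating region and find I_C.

Assume active. Base-emitter loop: I_B = (V_BB − V_BE)/R_B = (5.9 − 0.7)/180 = 0.0289 mA.
I_C = β·I_B = 150×0.0289 = 4.33 mA.
V_CE = V_CC − I_C·R_C = 14 − 4.33×1.2 = 8.8 V > V_CE(sat), so the active-region assumption holds.

active; I_C ≈ 4.3 mA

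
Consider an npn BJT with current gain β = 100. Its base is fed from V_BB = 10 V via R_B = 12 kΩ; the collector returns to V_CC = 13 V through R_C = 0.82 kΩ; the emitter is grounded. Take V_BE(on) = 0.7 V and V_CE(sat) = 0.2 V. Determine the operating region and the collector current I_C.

saturation; I_C ≈ 16 mA

Assume active: I_B = (10 − 0.7)/12 = 0.775 mA, giving I_C = β·I_B = 77.5 mA.
But then V_CE = 13 − 77.5×0.82 = -50.5 V < V_CE(sat) = 0.2 V — impossible in the active region.
So the transistor is saturated. With V_CE = 0.2 V, I_C = (V_CC − 0.2)/R_C = 12.8/0.82 = 15.6 mA.
Check: β·I_B = 77.5 mA > I_C = 15.6 mA, confirming saturation.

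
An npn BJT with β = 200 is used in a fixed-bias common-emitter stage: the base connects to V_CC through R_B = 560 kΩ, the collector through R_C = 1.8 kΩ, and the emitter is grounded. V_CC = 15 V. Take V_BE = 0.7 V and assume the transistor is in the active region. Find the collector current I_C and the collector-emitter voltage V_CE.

I_C ≈ 5.1 mA, V_CE ≈ 5.8 V

Base loop: V_CC = I_B·R_B + V_BE, so I_B = (15 − 0.7)/560 kΩ = 0.0255 mA.
In the active region I_C = β·I_B = 200 × 0.0255 = 5.11 mA.
Collector loop: V_CE = V_CC − I_C·R_C = 15 − 5.11×1.8 = 5.81 V.
Since V_CE = 5.81 V > V_CE(sat) ≈ 0.2 V, the transistor is in the active region as assumed.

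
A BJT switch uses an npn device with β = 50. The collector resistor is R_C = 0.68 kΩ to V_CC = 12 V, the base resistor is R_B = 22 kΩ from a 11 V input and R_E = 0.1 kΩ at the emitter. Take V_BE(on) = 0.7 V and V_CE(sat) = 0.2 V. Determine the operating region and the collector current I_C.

Assume active: I_B = (11 − 0.7)/(22 + 51×0.1) = 0.38 mA, I_C = β·I_B = 19 mA.
Then V_CE = 12 − 19×0.68 − 19.4×0.1 = -2.86 V < 0.2 V — the active assumption fails.
Re-solve with V_CE = 0.2 V. KCL at the emitter: V_E/R_E = (V_BB−0.7−V_E)/R_B + (V_CC−0.2−V_E)/R_C, giving V_E = 1.55 V.
I_C = (V_CC − 0.2 − V_E)/R_C = (11.8 − 1.55)/0.68 = 15.1 mA.
Check: I_B = (10.3 − 1.55)/22 = 0.398 mA, and β·I_B = 19.9 mA > I_C, confirming saturation.

saturation; I_C ≈ 15 mA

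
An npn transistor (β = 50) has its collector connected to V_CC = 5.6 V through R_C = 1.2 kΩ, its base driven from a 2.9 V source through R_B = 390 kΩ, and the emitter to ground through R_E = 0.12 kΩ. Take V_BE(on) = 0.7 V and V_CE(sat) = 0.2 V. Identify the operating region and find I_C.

active; I_C ≈ 0.28 mA

Assume active. Base-emitter loop: I_B = (V_BB − V_BE)/(R_B + (β+1)R_E) = (2.9 − 0.7)/(390 + 51×0.12) = 0.00555 mA.
I_C = β·I_B = 50×0.00555 = 0.278 mA.
V_CE = V_CC − I_C·R_C − I_E·R_E = 5.6 − 0.278×1.2 − 0.283×0.12 = 5.23 V > V_CE(sat), so the active-region assumption holds.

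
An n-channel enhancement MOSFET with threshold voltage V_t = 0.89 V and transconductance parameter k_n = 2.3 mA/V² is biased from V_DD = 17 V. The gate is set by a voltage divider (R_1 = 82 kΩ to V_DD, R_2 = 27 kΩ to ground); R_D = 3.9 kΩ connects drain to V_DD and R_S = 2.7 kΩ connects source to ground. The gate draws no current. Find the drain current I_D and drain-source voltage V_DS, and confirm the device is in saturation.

V_G = V_DD·R_2/(R_1+R_2) = 17×27/109 = 4.21 V.
Assume saturation: I_D = (k_n/2)(V_GS − V_t)² with V_GS = V_G − I_D·R_S = 4.21 − 2.7·I_D.
Substituting gives 8.38·I_D² − 21.6·I_D + 12.7 = 0, with roots I_D = 0.902 or 1.68 mA.
The root I_D = 1.68 mA gives V_GS = -0.318 V ≤ V_t, so take I_D = 0.902 mA.
Then V_GS = 1.78 V and V_DS = V_DD − I_D(R_D+R_S) = 17 − 0.902×6.6 = 11 V.
Saturation requires V_DS ≥ V_GS − V_t = 0.886 V; 11 ≥ 0.886 ✓.

I_D ≈ 0.9 mA, V_DS ≈ 11 V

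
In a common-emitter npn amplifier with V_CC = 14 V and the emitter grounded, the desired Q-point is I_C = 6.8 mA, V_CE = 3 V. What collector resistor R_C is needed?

R_C ≈ 1.6 kΩ

Collector loop: V_CC = I_C·R_C + V_CE.
R_C = (V_CC − V_CE)/I_C = (14 − 3)/6.8 = 1.62 kΩ.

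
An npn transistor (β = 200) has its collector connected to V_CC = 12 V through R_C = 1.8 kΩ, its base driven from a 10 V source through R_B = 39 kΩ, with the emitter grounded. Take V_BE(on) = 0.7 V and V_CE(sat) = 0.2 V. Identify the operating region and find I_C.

Assume active: I_B = (10 − 0.7)/39 = 0.238 mA, giving I_C = β·I_B = 47.7 mA.
But then V_CE = 12 − 47.7×1.8 = -73.8 V < V_CE(sat) = 0.2 V — impossible in the active region.
So the transistor is saturated. With V_CE = 0.2 V, I_C = (V_CC − 0.2)/R_C = 11.8/1.8 = 6.56 mA.
Check: β·I_B = 47.7 mA > I_C = 6.56 mA, confirming saturation.

saturation; I_C ≈ 6.6 mA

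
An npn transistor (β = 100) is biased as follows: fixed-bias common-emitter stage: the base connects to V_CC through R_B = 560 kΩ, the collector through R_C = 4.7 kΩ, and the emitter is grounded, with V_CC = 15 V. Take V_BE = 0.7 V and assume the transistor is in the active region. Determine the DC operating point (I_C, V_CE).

Base loop: V_CC = I_B·R_B + V_BE, so I_B = (15 − 0.7)/560 kΩ = 0.0255 mA.
In the active region I_C = β·I_B = 100 × 0.0255 = 2.55 mA.
Collector loop: V_CE = V_CC − I_C·R_C = 15 − 2.55×4.7 = 3 V.
Since V_CE = 3 V > V_CE(sat) ≈ 0.2 V, the transistor is in the active region as assumed.

I_C ≈ 2.6 mA, V_CE ≈ 3 V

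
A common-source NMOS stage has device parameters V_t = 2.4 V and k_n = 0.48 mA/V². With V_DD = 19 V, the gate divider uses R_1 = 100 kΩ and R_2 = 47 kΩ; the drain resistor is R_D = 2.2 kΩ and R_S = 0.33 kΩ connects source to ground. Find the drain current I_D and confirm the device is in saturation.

V_G = V_DD·R_2/(R_1+R_2) = 19×47/147 = 6.07 V.
Assume saturation: I_D = (k_n/2)(V_GS − V_t)² with V_GS = V_G − I_D·R_S = 6.07 − 0.33·I_D.
Substituting gives 0.0261·I_D² − 1.58·I_D + 3.24 = 0, with roots I_D = 2.12 or 58.4 mA.
The root I_D = 58.4 mA gives V_GS = -13.2 V ≤ V_t, so take I_D = 2.12 mA.
Then V_GS = 5.37 V and V_DS = V_DD − I_D(R_D+R_S) = 19 − 2.12×2.53 = 13.6 V.
Saturation requires V_DS ≥ V_GS − V_t = 2.97 V; 13.6 ≥ 2.97 ✓.

I_D ≈ 2.1 mA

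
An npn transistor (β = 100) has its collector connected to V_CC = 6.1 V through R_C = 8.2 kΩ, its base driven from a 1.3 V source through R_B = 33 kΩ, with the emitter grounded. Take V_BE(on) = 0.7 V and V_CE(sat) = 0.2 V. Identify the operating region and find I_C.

saturation; I_C ≈ 0.72 mA

Assume active: I_B = (1.3 − 0.7)/33 = 0.0182 mA, giving I_C = β·I_B = 1.82 mA.
But then V_CE = 6.1 − 1.82×8.2 = -8.81 V < V_CE(sat) = 0.2 V — impossible in the active region.
So the transistor is saturated. With V_CE = 0.2 V, I_C = (V_CC − 0.2)/R_C = 5.9/8.2 = 0.72 mA.
Check: β·I_B = 1.82 mA > I_C = 0.72 mA, confirming saturation.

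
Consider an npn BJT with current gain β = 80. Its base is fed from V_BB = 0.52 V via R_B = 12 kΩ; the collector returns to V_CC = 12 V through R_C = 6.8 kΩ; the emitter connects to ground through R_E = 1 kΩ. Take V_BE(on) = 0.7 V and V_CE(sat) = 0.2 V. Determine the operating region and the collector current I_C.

cutoff; I_C ≈ 0

V_BB = 0.52 V ≤ V_BE(on) = 0.7 V, so the base-emitter junction is not forward biased.
The transistor is in cutoff: I_B = I_C = 0.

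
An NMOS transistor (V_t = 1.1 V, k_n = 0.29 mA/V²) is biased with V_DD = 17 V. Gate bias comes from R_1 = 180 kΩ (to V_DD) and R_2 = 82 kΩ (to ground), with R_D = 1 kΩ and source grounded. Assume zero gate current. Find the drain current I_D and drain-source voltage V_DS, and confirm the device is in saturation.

I_D ≈ 2.6 mA, V_DS ≈ 14 V

V_G = V_DD·R_2/(R_1+R_2) = 17×82/262 = 5.32 V. With the source grounded, V_GS = V_G = 5.32 V.
Assume saturation: I_D = (k_n/2)(V_GS − V_t)² = (0.29/2)×(5.32 − 1.1)² = 0.145×4.22² = 2.58 mA.
V_DS = V_DD − I_D·R_D = 17 − 2.58×1 = 14.4 V.
Saturation requires V_DS ≥ V_GS − V_t = 4.22 V; 14.4 ≥ 4.22 ✓.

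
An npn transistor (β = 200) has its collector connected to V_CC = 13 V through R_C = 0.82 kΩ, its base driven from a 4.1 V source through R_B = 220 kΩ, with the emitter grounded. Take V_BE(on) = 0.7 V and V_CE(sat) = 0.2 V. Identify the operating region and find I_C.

Assume active. Base-emitter loop: I_B = (V_BB − V_BE)/R_B = (4.1 − 0.7)/220 = 0.0155 mA.
I_C = β·I_B = 200×0.0155 = 3.09 mA.
V_CE = V_CC − I_C·R_C = 13 − 3.09×0.82 = 10.5 V > V_CE(sat), so the active-region assumption holds.

active; I_C ≈ 3.1 mA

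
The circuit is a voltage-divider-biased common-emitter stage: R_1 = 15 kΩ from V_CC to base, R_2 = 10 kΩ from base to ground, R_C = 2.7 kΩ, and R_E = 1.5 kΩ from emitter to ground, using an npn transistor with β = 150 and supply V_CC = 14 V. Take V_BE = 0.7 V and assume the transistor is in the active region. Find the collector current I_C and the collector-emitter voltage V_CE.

Thevenize the base divider: V_Th = V_CC·R_2/(R_1+R_2) = 14×10/25 = 5.6 V, R_Th = R_1‖R_2 = 6 kΩ.
Base-emitter loop: V_Th = I_B·R_Th + V_BE + (β+1)I_B·R_E, so I_B = (5.6 − 0.7) / (6 + 151×1.5) = 0.0211 mA.
I_C = β·I_B = 150×0.0211 = 3.16 mA, and I_E = (β+1)I_B = 3.18 mA.
V_CE = V_CC − I_C·R_C − I_E·R_E = 14 − 3.16×2.7 − 3.18×1.5 = 0.691 V.
V_CE = 0.691 V > 0.2 V confirms active-region operation.

I_C ≈ 3.2 mA, V_CE ≈ 0.69 V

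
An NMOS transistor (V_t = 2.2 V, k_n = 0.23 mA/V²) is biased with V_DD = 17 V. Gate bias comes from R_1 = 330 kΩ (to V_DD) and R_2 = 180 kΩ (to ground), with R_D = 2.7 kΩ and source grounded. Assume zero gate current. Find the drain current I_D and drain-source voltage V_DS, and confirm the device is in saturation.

I_D ≈ 1.7 mA, V_DS ≈ 13 V

V_G = V_DD·R_2/(R_1+R_2) = 17×180/510 = 6 V. With the source grounded, V_GS = V_G = 6 V.
Assume saturation: I_D = (k_n/2)(V_GS − V_t)² = (0.23/2)×(6 − 2.2)² = 0.115×3.8² = 1.66 mA.
V_DS = V_DD − I_D·R_D = 17 − 1.66×2.7 = 12.5 V.
Saturation requires V_DS ≥ V_GS − V_t = 3.8 V; 12.5 ≥ 3.8 ✓.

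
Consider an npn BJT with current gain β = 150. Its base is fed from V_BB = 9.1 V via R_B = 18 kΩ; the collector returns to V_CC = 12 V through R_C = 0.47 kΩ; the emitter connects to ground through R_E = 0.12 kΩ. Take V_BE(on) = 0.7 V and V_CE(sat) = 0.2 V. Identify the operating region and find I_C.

Assume active: I_B = (9.1 − 0.7)/(18 + 151×0.12) = 0.233 mA, I_C = β·I_B = 34.9 mA.
Then V_CE = 12 − 34.9×0.47 − 35.1×0.12 = -8.61 V < 0.2 V — the active assumption fails.
Re-solve with V_CE = 0.2 V. KCL at the emitter: V_E/R_E = (V_BB−0.7−V_E)/R_B + (V_CC−0.2−V_E)/R_C, giving V_E = 2.43 V.
I_C = (V_CC − 0.2 − V_E)/R_C = (11.8 − 2.43)/0.47 = 19.9 mA.
Check: I_B = (8.4 − 2.43)/18 = 0.332 mA, and β·I_B = 49.7 mA > I_C, confirming saturation.

saturation; I_C ≈ 20 mA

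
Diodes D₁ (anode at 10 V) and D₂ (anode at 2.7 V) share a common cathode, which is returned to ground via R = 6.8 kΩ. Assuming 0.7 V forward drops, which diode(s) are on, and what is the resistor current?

Only D₁ conducts; I_R ≈ 1.4 mA

Assume both conduct. Then node N would need to be at both 10−0.7 = 9.3 V and 2.7−0.7 = 2 V, which is impossible.
Assume only D₁ conducts: V_N = 10 − 0.7 = 9.3 V, so I_R = 9.3/6.8 = 1.37 mA.
Check D₂: its anode-to-cathode voltage is 2.7 − 9.3 = -6.6 V < 0.7 V, so it is off. The assumption is consistent.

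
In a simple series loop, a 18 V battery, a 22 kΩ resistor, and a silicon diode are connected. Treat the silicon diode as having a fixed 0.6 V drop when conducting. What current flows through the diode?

I ≈ 0.79 mA

KVL around the loop: 18 = V_D + I·R = 0.6 + I × 22 kΩ.
So I = (18 − 0.6) / 22 kΩ = 17.4 / 22 = 0.791 mA.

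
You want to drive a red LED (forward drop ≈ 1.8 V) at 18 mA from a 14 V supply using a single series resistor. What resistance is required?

The resistor drops V_S − V_D = 14 − 1.8 = 12.2 V at 18 mA.
R = 12.2 V / 18 mA = 0.678 kΩ.

R ≈ 0.68 kΩ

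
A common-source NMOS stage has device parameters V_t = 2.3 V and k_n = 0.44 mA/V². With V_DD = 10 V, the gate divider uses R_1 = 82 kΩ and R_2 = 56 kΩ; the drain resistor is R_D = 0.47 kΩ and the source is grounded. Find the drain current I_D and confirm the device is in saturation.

V_G = V_DD·R_2/(R_1+R_2) = 10×56/138 = 4.06 V. With the source grounded, V_GS = V_G = 4.06 V.
Assume saturation: I_D = (k_n/2)(V_GS − V_t)² = (0.44/2)×(4.06 − 2.3)² = 0.22×1.76² = 0.68 mA.
V_DS = V_DD − I_D·R_D = 10 − 0.68×0.47 = 9.68 V.
Saturation requires V_DS ≥ V_GS − V_t = 1.76 V; 9.68 ≥ 1.76 ✓.

I_D ≈ 0.68 mA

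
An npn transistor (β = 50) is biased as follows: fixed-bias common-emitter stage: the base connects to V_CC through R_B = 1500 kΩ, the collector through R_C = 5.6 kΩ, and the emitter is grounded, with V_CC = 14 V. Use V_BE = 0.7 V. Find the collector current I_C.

I_C ≈ 0.44 mA

Base loop: V_CC = I_B·R_B + V_BE, so I_B = (14 − 0.7)/1500 kΩ = 0.00887 mA.
In the active region I_C = β·I_B = 50 × 0.00887 = 0.443 mA.
Collector loop: V_CE = V_CC − I_C·R_C = 14 − 0.443×5.6 = 11.5 V.
Since V_CE = 11.5 V > V_CE(sat) ≈ 0.2 V, the transistor is in the active region as assumed.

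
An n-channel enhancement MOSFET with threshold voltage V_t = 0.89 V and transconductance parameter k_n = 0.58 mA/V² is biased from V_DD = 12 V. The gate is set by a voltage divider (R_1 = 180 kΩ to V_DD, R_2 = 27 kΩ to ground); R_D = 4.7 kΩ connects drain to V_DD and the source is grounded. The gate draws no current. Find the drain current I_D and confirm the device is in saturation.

V_G = V_DD·R_2/(R_1+R_2) = 12×27/207 = 1.57 V. With the source grounded, V_GS = V_G = 1.57 V.
Assume saturation: I_D = (k_n/2)(V_GS − V_t)² = (0.58/2)×(1.57 − 0.89)² = 0.29×0.675² = 0.132 mA.
V_DS = V_DD − I_D·R_D = 12 − 0.132×4.7 = 11.4 V.
Saturation requires V_DS ≥ V_GS − V_t = 0.675 V; 11.4 ≥ 0.675 ✓.

I_D ≈ 0.13 mA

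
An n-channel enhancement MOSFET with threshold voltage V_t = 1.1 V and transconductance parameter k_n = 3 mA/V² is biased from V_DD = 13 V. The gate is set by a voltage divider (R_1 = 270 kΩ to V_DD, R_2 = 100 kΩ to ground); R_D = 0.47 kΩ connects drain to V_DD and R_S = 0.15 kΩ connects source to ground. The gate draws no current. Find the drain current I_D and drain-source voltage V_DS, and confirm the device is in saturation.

I_D ≈ 4.5 mA, V_DS ≈ 10 V

V_G = V_DD·R_2/(R_1+R_2) = 13×100/370 = 3.51 V.
Assume saturation: I_D = (k_n/2)(V_GS − V_t)² with V_GS = V_G − I_D·R_S = 3.51 − 0.15·I_D.
Substituting gives 0.0337·I_D² − 2.09·I_D + 8.74 = 0, with roots I_D = 4.52 or 57.3 mA.
The root I_D = 57.3 mA gives V_GS = -5.08 V ≤ V_t, so take I_D = 4.52 mA.
Then V_GS = 2.84 V and V_DS = V_DD − I_D(R_D+R_S) = 13 − 4.52×0.62 = 10.2 V.
Saturation requires V_DS ≥ V_GS − V_t = 1.74 V; 10.2 ≥ 1.74 ✓.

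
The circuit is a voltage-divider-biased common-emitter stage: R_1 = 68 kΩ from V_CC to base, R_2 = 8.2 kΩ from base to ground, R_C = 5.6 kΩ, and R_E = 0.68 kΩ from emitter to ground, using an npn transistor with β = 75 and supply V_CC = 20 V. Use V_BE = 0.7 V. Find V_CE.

V_CE ≈ 8.4 V

Thevenize the base divider: V_Th = V_CC·R_2/(R_1+R_2) = 20×8.2/76.2 = 2.15 V, R_Th = R_1‖R_2 = 7.32 kΩ.
Base-emitter loop: V_Th = I_B·R_Th + V_BE + (β+1)I_B·R_E, so I_B = (2.15 − 0.7) / (7.32 + 76×0.68) = 0.0246 mA.
I_C = β·I_B = 75×0.0246 = 1.85 mA, and I_E = (β+1)I_B = 1.87 mA.
V_CE = V_CC − I_C·R_C − I_E·R_E = 20 − 1.85×5.6 − 1.87×0.68 = 8.39 V.
V_CE = 8.39 V > 0.2 V confirms active-region operation.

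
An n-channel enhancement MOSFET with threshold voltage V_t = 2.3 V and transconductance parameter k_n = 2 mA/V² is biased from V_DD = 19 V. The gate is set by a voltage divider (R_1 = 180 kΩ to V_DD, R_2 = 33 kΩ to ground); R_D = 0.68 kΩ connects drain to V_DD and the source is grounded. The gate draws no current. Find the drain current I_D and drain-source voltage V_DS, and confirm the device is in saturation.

I_D ≈ 0.41 mA, V_DS ≈ 19 V

V_G = V_DD·R_2/(R_1+R_2) = 19×33/213 = 2.94 V. With the source grounded, V_GS = V_G = 2.94 V.
Assume saturation: I_D = (k_n/2)(V_GS − V_t)² = (2/2)×(2.94 − 2.3)² = 1×0.644² = 0.414 mA.
V_DS = V_DD − I_D·R_D = 19 − 0.414×0.68 = 18.7 V.
Saturation requires V_DS ≥ V_GS − V_t = 0.644 V; 18.7 ≥ 0.644 ✓.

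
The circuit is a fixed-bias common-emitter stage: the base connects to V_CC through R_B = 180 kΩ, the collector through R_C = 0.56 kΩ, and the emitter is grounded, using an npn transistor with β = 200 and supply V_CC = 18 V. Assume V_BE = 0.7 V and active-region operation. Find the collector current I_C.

Base loop: V_CC = I_B·R_B + V_BE, so I_B = (18 − 0.7)/180 kΩ = 0.0961 mA.
In the active region I_C = β·I_B = 200 × 0.0961 = 19.2 mA.
Collector loop: V_CE = V_CC − I_C·R_C = 18 − 19.2×0.56 = 7.24 V.
Since V_CE = 7.24 V > V_CE(sat) ≈ 0.2 V, the transistor is in the active region as assumed.

I_C ≈ 19 mA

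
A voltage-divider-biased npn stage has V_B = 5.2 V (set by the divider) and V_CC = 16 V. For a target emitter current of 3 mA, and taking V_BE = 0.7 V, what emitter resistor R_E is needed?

V_E = V_B − V_BE = 5.2 − 0.7 = 4.5 V.
R_E = V_E / I_E = 4.5 / 3 = 1.5 kΩ.

R_E ≈ 1.5 kΩ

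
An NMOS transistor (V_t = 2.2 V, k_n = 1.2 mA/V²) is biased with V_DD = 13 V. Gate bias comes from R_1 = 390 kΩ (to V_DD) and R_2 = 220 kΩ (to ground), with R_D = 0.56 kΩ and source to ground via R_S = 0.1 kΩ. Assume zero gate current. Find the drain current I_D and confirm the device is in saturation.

V_G = V_DD·R_2/(R_1+R_2) = 13×220/610 = 4.69 V.
Assume saturation: I_D = (k_n/2)(V_GS − V_t)² with V_GS = V_G − I_D·R_S = 4.69 − 0.1·I_D.
Substituting gives 0.006·I_D² − 1.3·I_D + 3.72 = 0, with roots I_D = 2.9 or 214 mA.
The root I_D = 214 mA gives V_GS = -16.7 V ≤ V_t, so take I_D = 2.9 mA.
Then V_GS = 4.4 V and V_DS = V_DD − I_D(R_D+R_S) = 13 − 2.9×0.66 = 11.1 V.
Saturation requires V_DS ≥ V_GS − V_t = 2.2 V; 11.1 ≥ 2.2 ✓.

I_D ≈ 2.9 mA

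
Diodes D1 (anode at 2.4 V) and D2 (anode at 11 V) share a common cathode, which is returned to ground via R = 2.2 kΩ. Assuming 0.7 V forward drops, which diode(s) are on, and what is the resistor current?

Assume both conduct. Then node N would need to be at both 2.4−0.7 = 1.7 V and 11−0.7 = 10.3 V, which is impossible.
Assume only D2 conducts: V_N = 11 − 0.7 = 10.3 V, so I_R = 10.3/2.2 = 4.68 mA.
Check D1: its anode-to-cathode voltage is 2.4 − 10.3 = -7.9 V < 0.7 V, so it is off. The assumption is consistent.

Only D2 conducts; I_R ≈ 4.7 mA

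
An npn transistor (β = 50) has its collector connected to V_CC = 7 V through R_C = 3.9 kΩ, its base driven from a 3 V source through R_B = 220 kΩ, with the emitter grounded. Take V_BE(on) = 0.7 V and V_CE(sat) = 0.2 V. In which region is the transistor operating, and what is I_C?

active; I_C ≈ 0.52 mA

Assume active. Base-emitter loop: I_B = (V_BB − V_BE)/R_B = (3 − 0.7)/220 = 0.0105 mA.
I_C = β·I_B = 50×0.0105 = 0.523 mA.
V_CE = V_CC − I_C·R_C = 7 − 0.523×3.9 = 4.96 V > V_CE(sat), so the active-region assumption holds.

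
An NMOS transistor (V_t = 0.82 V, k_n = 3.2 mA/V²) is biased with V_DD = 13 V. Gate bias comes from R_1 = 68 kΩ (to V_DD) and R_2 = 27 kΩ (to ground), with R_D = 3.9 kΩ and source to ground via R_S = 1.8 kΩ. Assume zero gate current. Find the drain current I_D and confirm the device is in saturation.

V_G = V_DD·R_2/(R_1+R_2) = 13×27/95 = 3.69 V.
Assume saturation: I_D = (k_n/2)(V_GS − V_t)² with V_GS = V_G − I_D·R_S = 3.69 − 1.8·I_D.
Substituting gives 5.18·I_D² − 17.6·I_D + 13.2 = 0, with roots I_D = 1.13 or 2.26 mA.
The root I_D = 2.26 mA gives V_GS = -0.368 V ≤ V_t, so take I_D = 1.13 mA.
Then V_GS = 1.66 V and V_DS = V_DD − I_D(R_D+R_S) = 13 − 1.13×5.7 = 6.56 V.
Saturation requires V_DS ≥ V_GS − V_t = 0.84 V; 6.56 ≥ 0.84 ✓.

I_D ≈ 1.1 mA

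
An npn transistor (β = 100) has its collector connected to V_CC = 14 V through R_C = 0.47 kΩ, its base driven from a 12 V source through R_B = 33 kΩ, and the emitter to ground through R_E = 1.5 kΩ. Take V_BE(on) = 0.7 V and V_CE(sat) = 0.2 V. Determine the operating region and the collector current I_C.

active; I_C ≈ 6.1 mA

Assume active. Base-emitter loop: I_B = (V_BB − V_BE)/(R_B + (β+1)R_E) = (12 − 0.7)/(33 + 101×1.5) = 0.0612 mA.
I_C = β·I_B = 100×0.0612 = 6.12 mA.
V_CE = V_CC − I_C·R_C − I_E·R_E = 14 − 6.12×0.47 − 6.19×1.5 = 1.84 V > V_CE(sat), so the active-region assumption holds.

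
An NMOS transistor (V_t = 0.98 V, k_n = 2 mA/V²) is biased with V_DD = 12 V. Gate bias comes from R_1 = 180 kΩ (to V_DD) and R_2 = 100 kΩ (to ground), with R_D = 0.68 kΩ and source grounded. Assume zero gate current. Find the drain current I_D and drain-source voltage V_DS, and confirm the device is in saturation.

I_D ≈ 11 mA, V_DS ≈ 4.6 V

V_G = V_DD·R_2/(R_1+R_2) = 12×100/280 = 4.29 V. With the source grounded, V_GS = V_G = 4.29 V.
Assume saturation: I_D = (k_n/2)(V_GS − V_t)² = (2/2)×(4.29 − 0.98)² = 1×3.31² = 10.9 mA.
V_DS = V_DD − I_D·R_D = 12 − 10.9×0.68 = 4.57 V.
Saturation requires V_DS ≥ V_GS − V_t = 3.31 V; 4.57 ≥ 3.31 ✓.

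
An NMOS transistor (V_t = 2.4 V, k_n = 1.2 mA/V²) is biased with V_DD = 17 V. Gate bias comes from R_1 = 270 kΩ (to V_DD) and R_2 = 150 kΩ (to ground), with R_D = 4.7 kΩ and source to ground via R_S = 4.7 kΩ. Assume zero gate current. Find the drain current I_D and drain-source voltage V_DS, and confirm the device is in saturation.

V_G = V_DD·R_2/(R_1+R_2) = 17×150/420 = 6.07 V.
Assume saturation: I_D = (k_n/2)(V_GS − V_t)² with V_GS = V_G − I_D·R_S = 6.07 − 4.7·I_D.
Substituting gives 13.3·I_D² − 21.7·I_D + 8.09 = 0, with roots I_D = 0.573 or 1.06 mA.
The root I_D = 1.06 mA gives V_GS = 1.07 V ≤ V_t, so take I_D = 0.573 mA.
Then V_GS = 3.38 V and V_DS = V_DD − I_D(R_D+R_S) = 17 − 0.573×9.4 = 11.6 V.
Saturation requires V_DS ≥ V_GS − V_t = 0.977 V; 11.6 ≥ 0.977 ✓.

I_D ≈ 0.57 mA, V_DS ≈ 12 V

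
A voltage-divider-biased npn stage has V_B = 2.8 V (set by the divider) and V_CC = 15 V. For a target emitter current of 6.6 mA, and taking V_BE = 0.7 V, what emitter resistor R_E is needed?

R_E ≈ 0.32 kΩ

V_E = V_B − V_BE = 2.8 − 0.7 = 2.1 V.
R_E = V_E / I_E = 2.1 / 6.6 = 0.318 kΩ.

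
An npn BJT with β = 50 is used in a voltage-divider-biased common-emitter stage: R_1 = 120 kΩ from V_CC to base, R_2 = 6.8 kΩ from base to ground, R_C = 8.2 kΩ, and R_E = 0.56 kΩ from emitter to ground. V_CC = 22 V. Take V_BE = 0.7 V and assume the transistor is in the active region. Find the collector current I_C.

I_C ≈ 0.69 mA

Thevenize the base divider: V_Th = V_CC·R_2/(R_1+R_2) = 22×6.8/127 = 1.18 V, R_Th = R_1‖R_2 = 6.44 kΩ.
Base-emitter loop: V_Th = I_B·R_Th + V_BE + (β+1)I_B·R_E, so I_B = (1.18 − 0.7) / (6.44 + 51×0.56) = 0.0137 mA.
I_C = β·I_B = 50×0.0137 = 0.686 mA, and I_E = (β+1)I_B = 0.699 mA.
V_CE = V_CC − I_C·R_C − I_E·R_E = 22 − 0.686×8.2 − 0.699×0.56 = 16 V.
V_CE = 16 V > 0.2 V confirms active-region operation.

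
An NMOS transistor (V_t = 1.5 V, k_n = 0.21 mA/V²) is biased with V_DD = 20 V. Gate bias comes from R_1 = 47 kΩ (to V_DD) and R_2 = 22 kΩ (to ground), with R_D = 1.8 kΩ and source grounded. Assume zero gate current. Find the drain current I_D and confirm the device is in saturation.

I_D ≈ 2.5 mA

V_G = V_DD·R_2/(R_1+R_2) = 20×22/69 = 6.38 V. With the source grounded, V_GS = V_G = 6.38 V.
Assume saturation: I_D = (k_n/2)(V_GS − V_t)² = (0.21/2)×(6.38 − 1.5)² = 0.105×4.88² = 2.5 mA.
V_DS = V_DD − I_D·R_D = 20 − 2.5×1.8 = 15.5 V.
Saturation requires V_DS ≥ V_GS − V_t = 4.88 V; 15.5 ≥ 4.88 ✓.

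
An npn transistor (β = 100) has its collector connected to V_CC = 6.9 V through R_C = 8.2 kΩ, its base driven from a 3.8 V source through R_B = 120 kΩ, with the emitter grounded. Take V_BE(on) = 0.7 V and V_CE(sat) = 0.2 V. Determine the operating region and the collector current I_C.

Assume active: I_B = (3.8 − 0.7)/120 = 0.0258 mA, giving I_C = β·I_B = 2.58 mA.
But then V_CE = 6.9 − 2.58×8.2 = -14.3 V < V_CE(sat) = 0.2 V — impossible in the active region.
So the transistor is saturated. With V_CE = 0.2 V, I_C = (V_CC − 0.2)/R_C = 6.7/8.2 = 0.817 mA.
Check: β·I_B = 2.58 mA > I_C = 0.817 mA, confirming saturation.

saturation; I_C ≈ 0.82 mA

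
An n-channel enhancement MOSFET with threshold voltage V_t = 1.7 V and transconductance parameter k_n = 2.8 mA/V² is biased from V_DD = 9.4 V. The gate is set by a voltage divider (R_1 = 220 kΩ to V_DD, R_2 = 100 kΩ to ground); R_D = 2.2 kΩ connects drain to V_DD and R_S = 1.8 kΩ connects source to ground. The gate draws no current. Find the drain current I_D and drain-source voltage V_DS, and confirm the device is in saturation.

V_G = V_DD·R_2/(R_1+R_2) = 9.4×100/320 = 2.94 V.
Assume saturation: I_D = (k_n/2)(V_GS − V_t)² with V_GS = V_G − I_D·R_S = 2.94 − 1.8·I_D.
Substituting gives 4.54·I_D² − 7.24·I_D + 2.14 = 0, with roots I_D = 0.393 or 1.2 mA.
The root I_D = 1.2 mA gives V_GS = 0.773 V ≤ V_t, so take I_D = 0.393 mA.
Then V_GS = 2.23 V and V_DS = V_DD − I_D(R_D+R_S) = 9.4 − 0.393×4 = 7.83 V.
Saturation requires V_DS ≥ V_GS − V_t = 0.53 V; 7.83 ≥ 0.53 ✓.

I_D ≈ 0.39 mA, V_DS ≈ 7.8 V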